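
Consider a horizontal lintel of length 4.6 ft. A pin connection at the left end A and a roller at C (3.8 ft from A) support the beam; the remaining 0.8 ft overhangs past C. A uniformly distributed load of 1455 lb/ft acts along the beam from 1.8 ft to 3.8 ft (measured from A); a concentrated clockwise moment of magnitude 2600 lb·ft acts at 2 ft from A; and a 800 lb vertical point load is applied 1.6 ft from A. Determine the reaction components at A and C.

Resultant of the distributed load: 1455 × 2 = 2910 lb at 2.8 ft from A.
Taking moments about A: C_y·3.8 − (1455·2)·2.8 − 2600 − 800·1.6 = 0 → C_y = 12028/3.8 = 3165.26 ≈ 3165 lb.
ΣF_y = 0: A_y + 3165.26 − 1455·2 − 800 = 0 → A_y = 544.7 lb.
ΣF_x = 0: no horizontal applied forces, so A_x = 0.

A_x = 0, A_y = 544.7 lb, C_y = 3165 lb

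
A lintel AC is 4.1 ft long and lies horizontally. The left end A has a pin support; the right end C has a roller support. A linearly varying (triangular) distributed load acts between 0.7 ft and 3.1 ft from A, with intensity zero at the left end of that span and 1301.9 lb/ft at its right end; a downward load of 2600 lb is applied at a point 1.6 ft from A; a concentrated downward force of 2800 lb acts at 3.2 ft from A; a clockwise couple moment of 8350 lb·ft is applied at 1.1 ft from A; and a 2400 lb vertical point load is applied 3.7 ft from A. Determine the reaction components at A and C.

Resultant of the triangular load: ½ × 1301.9 × 2.4 = 1562.28 lb, acting at 2.3 ft from A (one-third of the span from the peak).
Taking moments about A: C_y·4.1 − (½·1301.9·2.4)·2.3 − 2600·1.6 − 2800·3.2 − 8350 − 2400·3.7 = 0 → C_y = 33943.244/4.1 = 8278.84 ≈ 8279 lb.
ΣF_y = 0: A_y + 8278.84 − ½·1301.9·2.4 − 2600 − 2800 − 2400 = 0 → A_y = 1083 lb.
ΣF_x = 0: no horizontal applied forces, so A_x = 0.

A_x = 0, A_y = 1083 lb, C_y = 8279 lb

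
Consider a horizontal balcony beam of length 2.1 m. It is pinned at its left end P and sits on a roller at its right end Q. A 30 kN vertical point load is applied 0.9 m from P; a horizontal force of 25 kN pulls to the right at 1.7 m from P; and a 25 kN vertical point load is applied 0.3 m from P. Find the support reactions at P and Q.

Taking moments about P: Q_y·2.1 − 30·0.9 − 25·0.3 = 0 → Q_y = 34.5/2.1 = 16.4286 ≈ 16.43 kN.
ΣF_y = 0: P_y + 16.4286 − 30 − 25 = 0 → P_y = 38.57 kN.
ΣF_x = 0: P_x + 25 = 0 → P_x = -25.00 kN.

P_x = -25.00 kN, P_y = 38.57 kN, Q_y = 16.43 kN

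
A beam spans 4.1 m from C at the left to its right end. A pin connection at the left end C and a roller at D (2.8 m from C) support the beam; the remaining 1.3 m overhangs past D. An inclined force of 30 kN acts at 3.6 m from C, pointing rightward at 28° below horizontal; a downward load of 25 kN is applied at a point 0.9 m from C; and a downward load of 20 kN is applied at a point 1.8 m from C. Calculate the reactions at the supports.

ΣM about C: D_y·2.8 − 30·sin28°·3.6 − 25·0.9 − 20·1.8 = 0 → D_y = 109.203/2.8 = 39.0011 ≈ 39.00 kN.
ΣF_y = 0: C_y + 39.0011 − 30·sin28° − 25 − 20 = 0 → C_y = 20.08 kN.
ΣF_x = 0: C_x + 30·cos28° = 0 → C_x = -26.49 kN.

C_x = -26.49 kN, C_y = 20.08 kN, D_y = 39.00 kN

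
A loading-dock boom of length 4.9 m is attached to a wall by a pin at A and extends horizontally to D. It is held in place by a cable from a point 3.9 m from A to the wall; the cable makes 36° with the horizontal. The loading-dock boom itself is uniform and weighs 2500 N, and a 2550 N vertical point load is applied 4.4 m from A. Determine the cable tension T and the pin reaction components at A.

T = 7566 N, A_x = 6121 N, A_y = 602.6 N

ΣM about A: T·sin36°·3.9 − 2500·2.45 − 2550·4.4 = 0 → T = 17345/(3.9·0.587785) = 7566.43 ≈ 7566 N.
ΣF_x = 0: A_x − T·cos36° = 0 → A_x = 7566.43 × 0.809017 = 6121 N.
ΣF_y = 0: A_y + T·sin36° − 2500 − 2550 = 0 → A_y = 5050 − 7566.43 × 0.587785 = 602.6 N.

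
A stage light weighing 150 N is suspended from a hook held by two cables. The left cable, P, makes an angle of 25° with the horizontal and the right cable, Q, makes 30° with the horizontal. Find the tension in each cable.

T_P = 158.6 N, T_Q = 166.0 N

ΣF_x = 0: −T_P·cos25° + T_Q·cos30° = 0 → T_Q = 1.04651·T_P.
ΣF_y = 0: T_P·sin25° + T_Q·sin30° = 150.
Substitute: T_P·(0.422618 + 1.04651·0.5) = 150 → T_P = 158.584 ≈ 158.6 N.
Then T_Q = 1.04651 × 158.584 = 166.0 N.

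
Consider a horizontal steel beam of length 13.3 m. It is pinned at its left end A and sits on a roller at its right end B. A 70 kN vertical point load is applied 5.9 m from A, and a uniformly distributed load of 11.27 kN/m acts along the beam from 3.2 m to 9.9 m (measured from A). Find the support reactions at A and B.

A_x = 0, A_y = 77.27 kN, B_y = 68.24 kN

Resultant of the distributed load: 11.27 × 6.7 = 75.509 kN at 6.55 m from A.
ΣM about A: B_y·13.3 − 70·5.9 − (11.27·6.7)·6.55 = 0 → B_y = 907.58395/13.3 = 68.2394 ≈ 68.24 kN.
ΣF_y = 0: A_y + 68.2394 − 70 − 11.27·6.7 = 0 → A_y = 77.27 kN.
ΣF_x = 0: no horizontal applied forces, so A_x = 0.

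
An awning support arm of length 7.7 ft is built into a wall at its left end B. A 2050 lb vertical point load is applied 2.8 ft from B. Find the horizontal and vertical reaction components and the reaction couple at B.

ΣF_x = 0: B_x = 0.
ΣF_y = 0: B_y − 2050 = 0 → B_y = 2050 lb.
ΣM about B: M_B − 2050·2.8 = 0 → M_B = 5740 lb·ft.

B_x = 0, B_y = 2050 lb, M_B = 5740 lb·ft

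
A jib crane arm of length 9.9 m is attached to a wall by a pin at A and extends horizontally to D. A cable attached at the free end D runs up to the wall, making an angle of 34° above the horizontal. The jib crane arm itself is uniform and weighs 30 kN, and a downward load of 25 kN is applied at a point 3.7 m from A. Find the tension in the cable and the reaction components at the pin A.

T = 43.53 kN, A_x = 36.09 kN, A_y = 30.66 kN

ΣM about A: T·sin34°·9.9 − 30·4.95 − 25·3.7 = 0 → T = 241/(9.9·0.559193) = 43.5332 ≈ 43.53 kN.
ΣF_x = 0: A_x − T·cos34° = 0 → A_x = 43.5332 × 0.829038 = 36.09 kN.
ΣF_y = 0: A_y + T·sin34° − 30 − 25 = 0 → A_y = 55 − 43.5332 × 0.559193 = 30.66 kN.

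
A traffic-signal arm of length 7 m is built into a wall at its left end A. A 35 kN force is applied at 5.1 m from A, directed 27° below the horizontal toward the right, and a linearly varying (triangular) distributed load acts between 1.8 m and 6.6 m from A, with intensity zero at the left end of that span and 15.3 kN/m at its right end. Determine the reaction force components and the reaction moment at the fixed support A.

Resultant of the triangular load: ½ × 15.3 × 4.8 = 36.72 kN, acting at 5 m from A (one-third of the span from the peak).
ΣF_x = 0: A_x + 35·cos27° = 0 → A_x = -31.19 kN.
ΣF_y = 0: A_y − 35·sin27° − ½·15.3·4.8 = 0 → A_y = 52.61 kN.
ΣM about A: M_A − 35·sin27°·5.1 − (½·15.3·4.8)·5 = 0 → M_A = 264.6 kN·m.

A_x = -31.19 kN, A_y = 52.61 kN, M_A = 264.6 kN·m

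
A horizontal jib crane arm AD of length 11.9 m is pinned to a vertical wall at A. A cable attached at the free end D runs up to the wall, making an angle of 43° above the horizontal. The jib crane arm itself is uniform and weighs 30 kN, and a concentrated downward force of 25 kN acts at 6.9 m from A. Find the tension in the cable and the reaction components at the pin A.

ΣM about A: T·sin43°·11.9 − 30·5.95 − 25·6.9 = 0 → T = 351/(11.9·0.681998) = 43.2491 ≈ 43.25 kN.
ΣF_x = 0: A_x − T·cos43° = 0 → A_x = 43.2491 × 0.731354 = 31.63 kN.
ΣF_y = 0: A_y + T·sin43° − 30 − 25 = 0 → A_y = 55 − 43.2491 × 0.681998 = 25.50 kN.

T = 43.25 kN, A_x = 31.63 kN, A_y = 25.50 kN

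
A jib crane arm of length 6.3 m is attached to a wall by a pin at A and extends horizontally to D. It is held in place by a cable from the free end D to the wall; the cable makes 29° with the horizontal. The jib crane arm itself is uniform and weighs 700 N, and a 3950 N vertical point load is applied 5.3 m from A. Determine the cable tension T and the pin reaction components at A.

ΣM about A: T·sin29°·6.3 − 700·3.15 − 3950·5.3 = 0 → T = 23140/(6.3·0.48481) = 7576.2 ≈ 7576 N.
ΣF_x = 0: A_x − T·cos29° = 0 → A_x = 7576.2 × 0.87462 = 6626 N.
ΣF_y = 0: A_y + T·sin29° − 700 − 3950 = 0 → A_y = 4650 − 7576.2 × 0.48481 = 977.0 N.

T = 7576 N, A_x = 6626 N, A_y = 977.0 N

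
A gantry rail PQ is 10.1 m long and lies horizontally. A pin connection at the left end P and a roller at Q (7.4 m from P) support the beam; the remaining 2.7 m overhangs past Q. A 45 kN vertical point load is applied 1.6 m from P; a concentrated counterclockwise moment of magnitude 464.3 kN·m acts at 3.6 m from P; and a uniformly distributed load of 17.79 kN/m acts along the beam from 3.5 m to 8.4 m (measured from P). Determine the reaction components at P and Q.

P_x = 0, P_y = 115.1 kN, Q_y = 17.08 kN

Resultant of the distributed load: 17.79 × 4.9 = 87.171 kN at 5.95 m from P.
Taking moments about P: Q_y·7.4 − 45·1.6 + 464.3 − (17.79·4.9)·5.95 = 0 → Q_y = 126.36745/7.4 = 17.0767 ≈ 17.08 kN.
ΣF_y = 0: P_y + 17.0767 − 45 − 17.79·4.9 = 0 → P_y = 115.1 kN.
ΣF_x = 0: no horizontal applied forces, so P_x = 0.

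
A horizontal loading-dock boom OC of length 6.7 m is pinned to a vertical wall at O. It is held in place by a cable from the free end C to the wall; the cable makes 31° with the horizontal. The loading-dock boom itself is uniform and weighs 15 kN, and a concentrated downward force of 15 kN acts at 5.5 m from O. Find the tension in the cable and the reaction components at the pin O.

ΣM about O: T·sin31°·6.7 − 15·3.35 − 15·5.5 = 0 → T = 132.75/(6.7·0.515038) = 38.4698 ≈ 38.47 kN.
ΣF_x = 0: O_x − T·cos31° = 0 → O_x = 38.4698 × 0.857167 = 32.98 kN.
ΣF_y = 0: O_y + T·sin31° − 15 − 15 = 0 → O_y = 30 − 38.4698 × 0.515038 = 10.19 kN.

T = 38.47 kN, O_x = 32.98 kN, O_y = 10.19 kN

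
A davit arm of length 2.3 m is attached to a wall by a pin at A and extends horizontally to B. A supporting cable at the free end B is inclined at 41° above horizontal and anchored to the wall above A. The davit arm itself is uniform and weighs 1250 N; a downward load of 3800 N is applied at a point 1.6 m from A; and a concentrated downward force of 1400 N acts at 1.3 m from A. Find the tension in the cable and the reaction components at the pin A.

T = 6188 N, A_x = 4670 N, A_y = 2390 N

ΣM about A: T·sin41°·2.3 − 1250·1.15 − 3800·1.6 − 1400·1.3 = 0 → T = 9337.5/(2.3·0.656059) = 6188.14 ≈ 6188 N.
ΣF_x = 0: A_x − T·cos41° = 0 → A_x = 6188.14 × 0.75471 = 4670 N.
ΣF_y = 0: A_y + T·sin41° − 1250 − 3800 − 1400 = 0 → A_y = 6450 − 6188.14 × 0.656059 = 2390 N.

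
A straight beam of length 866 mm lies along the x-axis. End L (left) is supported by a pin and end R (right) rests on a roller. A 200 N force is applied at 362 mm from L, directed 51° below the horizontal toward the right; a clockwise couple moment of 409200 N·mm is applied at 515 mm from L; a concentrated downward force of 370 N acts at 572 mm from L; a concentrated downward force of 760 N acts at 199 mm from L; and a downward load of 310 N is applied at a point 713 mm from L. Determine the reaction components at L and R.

L_x = -125.9 N, L_y = 383.7 N, R_y = 1212 N

ΣM about L: R_y·866 − 200·sin51°·362 − 409200 − 370·572 − 760·199 − 310·713 = 0 → R_y = 1049380/866 = 1211.76 ≈ 1212 N.
ΣF_y = 0: L_y + 1211.76 − 200·sin51° − 370 − 760 − 310 = 0 → L_y = 383.7 N.
ΣF_x = 0: L_x + 200·cos51° = 0 → L_x = -125.9 N.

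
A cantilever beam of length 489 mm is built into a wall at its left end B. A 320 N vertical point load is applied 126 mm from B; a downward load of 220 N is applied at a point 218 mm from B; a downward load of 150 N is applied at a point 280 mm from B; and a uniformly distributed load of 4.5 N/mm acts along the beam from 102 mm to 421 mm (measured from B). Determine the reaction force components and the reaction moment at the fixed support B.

B_x = 0, B_y = 2126 N, M_B = 505700 N·mm

Resultant of the distributed load: 4.5 × 319 = 1435.5 N at 261.5 mm from B.
ΣF_x = 0: B_x = 0.
ΣF_y = 0: B_y − 320 − 220 − 150 − 4.5·319 = 0 → B_y = 2126 N.
ΣM about B: M_B − 320·126 − 220·218 − 150·280 − (4.5·319)·261.5 = 0 → M_B = 505700 N·mm.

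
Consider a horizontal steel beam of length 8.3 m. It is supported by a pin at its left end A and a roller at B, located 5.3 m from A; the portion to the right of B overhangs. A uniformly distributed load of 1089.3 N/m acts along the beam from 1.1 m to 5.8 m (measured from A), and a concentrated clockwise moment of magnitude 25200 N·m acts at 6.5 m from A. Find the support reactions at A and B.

A_x = 0, A_y = -2968 N, B_y = 8087 N

Resultant of the distributed load: 1089.3 × 4.7 = 5119.71 N at 3.45 m from A.
Taking moments about A: B_y·5.3 − (1089.3·4.7)·3.45 − 25200 = 0 → B_y = 42862.9995/5.3 = 8087.36 ≈ 8087 N.
ΣF_y = 0: A_y + 8087.36 − 1089.3·4.7 = 0 → A_y = -2968 N.
ΣF_x = 0: no horizontal applied forces, so A_x = 0.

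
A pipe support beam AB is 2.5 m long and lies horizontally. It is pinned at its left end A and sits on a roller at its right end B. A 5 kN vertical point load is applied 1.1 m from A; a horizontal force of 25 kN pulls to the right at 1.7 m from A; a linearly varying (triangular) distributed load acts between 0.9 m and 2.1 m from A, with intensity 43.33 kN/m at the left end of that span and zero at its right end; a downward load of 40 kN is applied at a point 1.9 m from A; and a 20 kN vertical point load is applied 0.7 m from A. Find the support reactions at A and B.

A_x = -25.00 kN, A_y = 39.28 kN, B_y = 51.72 kN

Resultant of the triangular load: ½ × 43.33 × 1.2 = 25.998 kN, acting at 1.3 m from A (one-third of the span from the peak).
Moments about A: B_y·2.5 − 5·1.1 − (½·43.33·1.2)·1.3 − 40·1.9 − 20·0.7 = 0 → B_y = 129.2974/2.5 = 51.719 ≈ 51.72 kN.
ΣF_y = 0: A_y + 51.719 − 5 − ½·43.33·1.2 − 40 − 20 = 0 → A_y = 39.28 kN.
ΣF_x = 0: A_x + 25 = 0 → A_x = -25.00 kN.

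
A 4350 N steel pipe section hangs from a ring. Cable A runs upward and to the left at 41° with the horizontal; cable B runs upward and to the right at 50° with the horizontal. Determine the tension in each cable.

T_A = 2797 N, T_B = 3283 N

ΣF_x = 0: −T_A·cos41° + T_B·cos50° = 0 → T_B = 1.17412·T_A.
ΣF_y = 0: T_A·sin41° + T_B·sin50° = 4350.
Substitute: T_A·(0.656059 + 1.17412·0.766044) = 4350 → T_A = 2796.55 ≈ 2797 N.
Then T_B = 1.17412 × 2796.55 = 3283 N.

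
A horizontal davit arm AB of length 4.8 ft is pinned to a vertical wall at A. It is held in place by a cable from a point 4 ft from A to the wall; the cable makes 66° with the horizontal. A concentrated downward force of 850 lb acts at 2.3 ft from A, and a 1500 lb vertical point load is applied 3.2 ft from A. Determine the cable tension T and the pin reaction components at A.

T = 1849 lb, A_x = 751.9 lb, A_y = 661.2 lb

ΣM about A: T·sin66°·4 − 850·2.3 − 1500·3.2 = 0 → T = 6755/(4·0.913545) = 1848.57 ≈ 1849 lb.
ΣF_x = 0: A_x − T·cos66° = 0 → A_x = 1848.57 × 0.406737 = 751.9 lb.
ΣF_y = 0: A_y + T·sin66° − 850 − 1500 = 0 → A_y = 2350 − 1848.57 × 0.913545 = 661.2 lb.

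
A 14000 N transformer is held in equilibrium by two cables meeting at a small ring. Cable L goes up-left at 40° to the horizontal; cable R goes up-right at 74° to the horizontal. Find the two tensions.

T_L = 4224 N, T_R = 11740 N

ΣF_x = 0: −T_L·cos40° + T_R·cos74° = 0 → T_R = 2.77917·T_L.
ΣF_y = 0: T_L·sin40° + T_R·sin74° = 14000.
Substitute: T_L·(0.642788 + 2.77917·0.961262) = 14000 → T_L = 4224.12 ≈ 4224 N.
Then T_R = 2.77917 × 4224.12 = 11740 N.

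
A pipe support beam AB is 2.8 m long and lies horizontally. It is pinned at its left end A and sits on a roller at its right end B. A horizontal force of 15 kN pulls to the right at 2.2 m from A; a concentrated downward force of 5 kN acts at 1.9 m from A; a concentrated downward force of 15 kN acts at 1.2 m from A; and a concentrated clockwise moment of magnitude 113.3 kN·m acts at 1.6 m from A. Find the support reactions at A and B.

ΣM about A: B_y·2.8 − 5·1.9 − 15·1.2 − 113.3 = 0 → B_y = 140.8/2.8 = 50.2857 ≈ 50.29 kN.
ΣF_y = 0: A_y + 50.2857 − 5 − 15 = 0 → A_y = -30.29 kN.
ΣF_x = 0: A_x + 15 = 0 → A_x = -15.00 kN.

A_x = -15.00 kN, A_y = -30.29 kN, B_y = 50.29 kN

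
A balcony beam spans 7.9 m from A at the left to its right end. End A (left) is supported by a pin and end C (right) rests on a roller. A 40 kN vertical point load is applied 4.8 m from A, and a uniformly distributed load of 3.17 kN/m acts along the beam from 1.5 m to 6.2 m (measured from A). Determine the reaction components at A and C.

A_x = 0, A_y = 23.33 kN, C_y = 31.56 kN

Resultant of the distributed load: 3.17 × 4.7 = 14.899 kN at 3.85 m from A.
ΣM about A: C_y·7.9 − 40·4.8 − (3.17·4.7)·3.85 = 0 → C_y = 249.36115/7.9 = 31.5647 ≈ 31.56 kN.
ΣF_y = 0: A_y + 31.5647 − 40 − 3.17·4.7 = 0 → A_y = 23.33 kN.
ΣF_x = 0: no horizontal applied forces, so A_x = 0.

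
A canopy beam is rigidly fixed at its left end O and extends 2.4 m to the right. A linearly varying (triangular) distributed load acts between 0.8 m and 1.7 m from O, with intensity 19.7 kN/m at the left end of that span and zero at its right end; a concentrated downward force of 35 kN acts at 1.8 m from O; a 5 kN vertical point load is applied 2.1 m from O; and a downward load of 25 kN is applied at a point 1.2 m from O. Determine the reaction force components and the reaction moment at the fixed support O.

Resultant of the triangular load: ½ × 19.7 × 0.9 = 8.865 kN, acting at 1.1 m from O (one-third of the span from the peak).
ΣF_x = 0: O_x = 0.
ΣF_y = 0: O_y − ½·19.7·0.9 − 35 − 5 − 25 = 0 → O_y = 73.86 kN.
ΣM about O: M_O − (½·19.7·0.9)·1.1 − 35·1.8 − 5·2.1 − 25·1.2 = 0 → M_O = 113.3 kN·m.

O_x = 0, O_y = 73.86 kN, M_O = 113.3 kN·m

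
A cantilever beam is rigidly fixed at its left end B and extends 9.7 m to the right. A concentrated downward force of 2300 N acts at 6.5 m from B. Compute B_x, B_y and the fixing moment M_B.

ΣF_x = 0: B_x = 0.
ΣF_y = 0: B_y − 2300 = 0 → B_y = 2300 N.
ΣM about B: M_B − 2300·6.5 = 0 → M_B = 14950 N·m.

B_x = 0, B_y = 2300 N, M_B = 14950 N·m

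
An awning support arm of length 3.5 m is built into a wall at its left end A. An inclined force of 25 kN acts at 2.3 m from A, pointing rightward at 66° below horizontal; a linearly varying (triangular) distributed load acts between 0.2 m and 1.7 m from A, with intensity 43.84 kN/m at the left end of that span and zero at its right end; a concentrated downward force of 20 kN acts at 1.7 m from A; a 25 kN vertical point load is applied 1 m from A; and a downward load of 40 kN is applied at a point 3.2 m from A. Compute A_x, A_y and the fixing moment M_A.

A_x = -10.17 kN, A_y = 140.7 kN, M_A = 262.5 kN·m

Resultant of the triangular load: ½ × 43.84 × 1.5 = 32.88 kN, acting at 0.7 m from A (one-third of the span from the peak).
ΣF_x = 0: A_x + 25·cos66° = 0 → A_x = -10.17 kN.
ΣF_y = 0: A_y − 25·sin66° − ½·43.84·1.5 − 20 − 25 − 40 = 0 → A_y = 140.7 kN.
ΣM about A: M_A − 25·sin66°·2.3 − (½·43.84·1.5)·0.7 − 20·1.7 − 25·1 − 40·3.2 = 0 → M_A = 262.5 kN·m.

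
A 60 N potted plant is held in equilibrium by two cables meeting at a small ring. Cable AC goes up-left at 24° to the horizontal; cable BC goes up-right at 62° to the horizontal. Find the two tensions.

T_AC = 28.24 N, T_BC = 54.95 N

ΣF_x = 0: −T_AC·cos24° + T_BC·cos62° = 0 → T_BC = 1.9459·T_AC.
ΣF_y = 0: T_AC·sin24° + T_BC·sin62° = 60.
Substitute: T_AC·(0.406737 + 1.9459·0.882948) = 60 → T_AC = 28.2371 ≈ 28.24 N.
Then T_BC = 1.9459 × 28.2371 = 54.95 N.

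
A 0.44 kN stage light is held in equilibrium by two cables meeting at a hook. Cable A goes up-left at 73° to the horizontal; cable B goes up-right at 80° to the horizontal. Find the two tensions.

ΣF_x = 0: −T_A·cos73° + T_B·cos80° = 0 → T_B = 1.6837·T_A.
ΣF_y = 0: T_A·sin73° + T_B·sin80° = 0.44.
Substitute: T_A·(0.956305 + 1.6837·0.984808) = 0.44 → T_A = 0.168297 ≈ 0.1683 kN.
Then T_B = 1.6837 × 0.168297 = 0.2834 kN.

T_A = 0.1683 kN, T_B = 0.2834 kN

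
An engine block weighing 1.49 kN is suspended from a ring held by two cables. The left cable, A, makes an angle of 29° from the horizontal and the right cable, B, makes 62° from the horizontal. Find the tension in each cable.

T_A = 0.6996 kN, T_B = 1.303 kN

ΣF_x = 0: −T_A·cos29° + T_B·cos62° = 0 → T_B = 1.86299·T_A.
ΣF_y = 0: T_A·sin29° + T_B·sin62° = 1.49.
Substitute: T_A·(0.48481 + 1.86299·0.882948) = 1.49 → T_A = 0.699618 ≈ 0.6996 kN.
Then T_B = 1.86299 × 0.699618 = 1.303 kN.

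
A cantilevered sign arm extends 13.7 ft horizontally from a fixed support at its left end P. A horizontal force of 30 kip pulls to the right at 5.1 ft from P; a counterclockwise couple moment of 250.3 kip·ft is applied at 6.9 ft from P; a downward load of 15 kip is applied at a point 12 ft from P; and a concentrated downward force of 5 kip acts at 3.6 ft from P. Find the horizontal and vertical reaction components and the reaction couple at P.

P_x = -30.00 kip, P_y = 20.00 kip, M_P = -52.30 kip·ft

ΣF_x = 0: P_x + 30 = 0 → P_x = -30.00 kip.
ΣF_y = 0: P_y − 15 − 5 = 0 → P_y = 20.00 kip.
ΣM about P: M_P + 250.3 − 15·12 − 5·3.6 = 0 → M_P = -52.30 kip·ft.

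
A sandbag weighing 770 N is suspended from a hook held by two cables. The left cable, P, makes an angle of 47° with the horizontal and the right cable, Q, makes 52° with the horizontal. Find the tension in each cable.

T_P = 480.0 N, T_Q = 531.7 N

ΣF_x = 0: −T_P·cos47° + T_Q·cos52° = 0 → T_Q = 1.10775·T_P.
ΣF_y = 0: T_P·sin47° + T_Q·sin52° = 770.
Substitute: T_P·(0.731354 + 1.10775·0.788011) = 770 → T_P = 479.968 ≈ 480.0 N.
Then T_Q = 1.10775 × 479.968 = 531.7 N.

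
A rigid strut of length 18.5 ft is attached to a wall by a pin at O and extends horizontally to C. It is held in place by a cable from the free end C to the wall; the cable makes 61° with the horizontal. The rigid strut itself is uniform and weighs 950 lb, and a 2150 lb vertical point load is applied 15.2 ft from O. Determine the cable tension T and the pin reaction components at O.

T = 2563 lb, O_x = 1242 lb, O_y = 858.5 lb

ΣM about O: T·sin61°·18.5 − 950·9.25 − 2150·15.2 = 0 → T = 41467.5/(18.5·0.87462) = 2562.81 ≈ 2563 lb.
ΣF_x = 0: O_x − T·cos61° = 0 → O_x = 2562.81 × 0.48481 = 1242 lb.
ΣF_y = 0: O_y + T·sin61° − 950 − 2150 = 0 → O_y = 3100 − 2562.81 × 0.87462 = 858.5 lb.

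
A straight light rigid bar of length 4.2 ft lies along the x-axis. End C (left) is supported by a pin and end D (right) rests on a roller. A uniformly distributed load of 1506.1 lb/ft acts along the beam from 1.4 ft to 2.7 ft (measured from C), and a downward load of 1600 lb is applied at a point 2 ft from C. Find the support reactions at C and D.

Resultant of the distributed load: 1506.1 × 1.3 = 1957.93 lb at 2.05 ft from C.
Moments about C: D_y·4.2 − (1506.1·1.3)·2.05 − 1600·2 = 0 → D_y = 7213.7565/4.2 = 1717.56 ≈ 1718 lb.
ΣF_y = 0: C_y + 1717.56 − 1506.1·1.3 − 1600 = 0 → C_y = 1840 lb.
ΣF_x = 0: no horizontal applied forces, so C_x = 0.

C_x = 0, C_y = 1840 lb, D_y = 1718 lb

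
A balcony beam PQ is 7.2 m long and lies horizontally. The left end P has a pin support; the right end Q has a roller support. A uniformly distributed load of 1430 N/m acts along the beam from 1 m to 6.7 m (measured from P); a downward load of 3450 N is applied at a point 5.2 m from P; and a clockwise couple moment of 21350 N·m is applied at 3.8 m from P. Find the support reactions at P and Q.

P_x = 0, P_y = 1786 N, Q_y = 9815 N

Resultant of the distributed load: 1430 × 5.7 = 8151 N at 3.85 m from P.
Moments about P: Q_y·7.2 − (1430·5.7)·3.85 − 3450·5.2 − 21350 = 0 → Q_y = 70671.35/7.2 = 9815.47 ≈ 9815 N.
ΣF_y = 0: P_y + 9815.47 − 1430·5.7 − 3450 = 0 → P_y = 1786 N.
ΣF_x = 0: no horizontal applied forces, so P_x = 0.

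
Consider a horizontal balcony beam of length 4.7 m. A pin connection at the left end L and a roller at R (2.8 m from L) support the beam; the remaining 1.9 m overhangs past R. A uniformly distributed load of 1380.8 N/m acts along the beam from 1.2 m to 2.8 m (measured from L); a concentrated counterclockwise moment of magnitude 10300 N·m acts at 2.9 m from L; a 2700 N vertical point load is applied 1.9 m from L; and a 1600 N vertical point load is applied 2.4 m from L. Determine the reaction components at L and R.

Resultant of the distributed load: 1380.8 × 1.6 = 2209.28 N at 2 m from L.
Taking moments about L: R_y·2.8 − (1380.8·1.6)·2 + 10300 − 2700·1.9 − 1600·2.4 = 0 → R_y = 3088.56/2.8 = 1103.06 ≈ 1103 N.
ΣF_y = 0: L_y + 1103.06 − 1380.8·1.6 − 2700 − 1600 = 0 → L_y = 5406 N.
ΣF_x = 0: no horizontal applied forces, so L_x = 0.

L_x = 0, L_y = 5406 N, R_y = 1103 N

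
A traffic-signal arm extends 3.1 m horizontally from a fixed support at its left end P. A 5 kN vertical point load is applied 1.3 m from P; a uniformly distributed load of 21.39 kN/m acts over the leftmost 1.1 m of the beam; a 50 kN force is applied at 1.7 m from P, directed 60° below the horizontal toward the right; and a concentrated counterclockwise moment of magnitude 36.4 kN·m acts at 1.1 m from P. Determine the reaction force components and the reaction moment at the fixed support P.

P_x = -25.00 kN, P_y = 71.83 kN, M_P = 56.65 kN·m

Resultant of the distributed load: 21.39 × 1.1 = 23.529 kN at 0.55 m from P.
ΣF_x = 0: P_x + 50·cos60° = 0 → P_x = -25.00 kN.
ΣF_y = 0: P_y − 5 − 21.39·1.1 − 50·sin60° = 0 → P_y = 71.83 kN.
ΣM about P: M_P − 5·1.3 − (21.39·1.1)·0.55 − 50·sin60°·1.7 + 36.4 = 0 → M_P = 56.65 kN·m.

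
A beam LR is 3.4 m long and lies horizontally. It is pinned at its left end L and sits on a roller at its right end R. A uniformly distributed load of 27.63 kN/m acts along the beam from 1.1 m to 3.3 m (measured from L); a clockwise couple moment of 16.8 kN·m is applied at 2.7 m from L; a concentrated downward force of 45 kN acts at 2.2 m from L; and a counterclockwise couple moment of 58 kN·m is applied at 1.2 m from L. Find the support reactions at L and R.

Resultant of the distributed load: 27.63 × 2.2 = 60.786 kN at 2.2 m from L.
ΣM about L: R_y·3.4 − (27.63·2.2)·2.2 − 16.8 − 45·2.2 + 58 = 0 → R_y = 191.5292/3.4 = 56.3321 ≈ 56.33 kN.
ΣF_y = 0: L_y + 56.3321 − 27.63·2.2 − 45 = 0 → L_y = 49.45 kN.
ΣF_x = 0: no horizontal applied forces, so L_x = 0.

L_x = 0, L_y = 49.45 kN, R_y = 56.33 kN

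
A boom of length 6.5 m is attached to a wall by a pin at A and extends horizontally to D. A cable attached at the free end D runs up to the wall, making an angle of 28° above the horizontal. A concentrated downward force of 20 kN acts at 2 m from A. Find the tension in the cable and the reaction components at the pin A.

ΣM about A: T·sin28°·6.5 − 20·2 = 0 → T = 40/(6.5·0.469472) = 13.108 ≈ 13.11 kN.
ΣF_x = 0: A_x − T·cos28° = 0 → A_x = 13.108 × 0.882948 = 11.57 kN.
ΣF_y = 0: A_y + T·sin28° − 20 = 0 → A_y = 20 − 13.108 × 0.469472 = 13.85 kN.

T = 13.11 kN, A_x = 11.57 kN, A_y = 13.85 kN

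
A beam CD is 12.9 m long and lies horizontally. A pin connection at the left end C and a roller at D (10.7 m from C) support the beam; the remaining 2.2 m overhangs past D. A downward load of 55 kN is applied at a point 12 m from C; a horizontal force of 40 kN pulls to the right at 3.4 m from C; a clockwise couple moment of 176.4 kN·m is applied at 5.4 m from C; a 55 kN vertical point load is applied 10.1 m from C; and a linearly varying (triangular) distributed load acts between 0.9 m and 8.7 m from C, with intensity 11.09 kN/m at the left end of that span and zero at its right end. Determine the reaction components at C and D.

C_x = -40.00 kN, C_y = 9.019 kN, D_y = 144.2 kN

Resultant of the triangular load: ½ × 11.09 × 7.8 = 43.251 kN, acting at 3.5 m from C (one-third of the span from the peak).
ΣM about C: D_y·10.7 − 55·12 − 176.4 − 55·10.1 − (½·11.09·7.8)·3.5 = 0 → D_y = 1543.2785/10.7 = 144.232 ≈ 144.2 kN.
ΣF_y = 0: C_y + 144.232 − 55 − 55 − ½·11.09·7.8 = 0 → C_y = 9.019 kN.
ΣF_x = 0: C_x + 40 = 0 → C_x = -40.00 kN.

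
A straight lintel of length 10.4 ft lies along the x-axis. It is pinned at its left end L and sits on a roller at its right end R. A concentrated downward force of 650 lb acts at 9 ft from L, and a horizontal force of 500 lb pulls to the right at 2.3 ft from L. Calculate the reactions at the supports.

L_x = -500.0 lb, L_y = 87.50 lb, R_y = 562.5 lb

Moments about L: R_y·10.4 − 650·9 = 0 → R_y = 5850/10.4 = 562.5 lb.
ΣF_y = 0: L_y + 562.5 − 650 = 0 → L_y = 87.50 lb.
ΣF_x = 0: L_x + 500 = 0 → L_x = -500.0 lb.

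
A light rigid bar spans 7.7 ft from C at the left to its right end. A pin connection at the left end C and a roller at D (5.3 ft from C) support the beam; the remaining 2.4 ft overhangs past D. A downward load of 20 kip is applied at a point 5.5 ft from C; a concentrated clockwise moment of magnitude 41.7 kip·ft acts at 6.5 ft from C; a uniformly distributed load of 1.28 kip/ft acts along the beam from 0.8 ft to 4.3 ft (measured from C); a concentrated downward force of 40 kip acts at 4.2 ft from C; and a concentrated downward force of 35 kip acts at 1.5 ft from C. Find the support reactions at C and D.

C_x = 0, C_y = 27.10 kip, D_y = 72.38 kip

Resultant of the distributed load: 1.28 × 3.5 = 4.48 kip at 2.55 ft from C.
Taking moments about C: D_y·5.3 − 20·5.5 − 41.7 − (1.28·3.5)·2.55 − 40·4.2 − 35·1.5 = 0 → D_y = 383.624/5.3 = 72.3819 ≈ 72.38 kip.
ΣF_y = 0: C_y + 72.3819 − 20 − 1.28·3.5 − 40 − 35 = 0 → C_y = 27.10 kip.
ΣF_x = 0: no horizontal applied forces, so C_x = 0.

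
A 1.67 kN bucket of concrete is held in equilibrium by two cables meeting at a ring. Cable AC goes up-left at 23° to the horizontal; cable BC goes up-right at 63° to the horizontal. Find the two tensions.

T_AC = 0.7600 kN, T_BC = 1.541 kN

ΣF_x = 0: −T_AC·cos23° + T_BC·cos63° = 0 → T_BC = 2.02759·T_AC.
ΣF_y = 0: T_AC·sin23° + T_BC·sin63° = 1.67.
Substitute: T_AC·(0.390731 + 2.02759·0.891007) = 1.67 → T_AC = 0.760014 ≈ 0.7600 kN.
Then T_BC = 2.02759 × 0.760014 = 1.541 kN.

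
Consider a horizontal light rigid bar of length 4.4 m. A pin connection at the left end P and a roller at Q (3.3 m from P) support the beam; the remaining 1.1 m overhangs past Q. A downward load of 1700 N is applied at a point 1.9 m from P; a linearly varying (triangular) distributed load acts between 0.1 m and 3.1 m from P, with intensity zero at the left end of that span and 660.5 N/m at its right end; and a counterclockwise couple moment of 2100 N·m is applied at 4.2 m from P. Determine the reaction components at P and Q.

P_x = 0, P_y = 1718 N, Q_y = 972.9 N

Resultant of the triangular load: ½ × 660.5 × 3 = 990.75 N, acting at 2.1 m from P (one-third of the span from the peak).
ΣM about P: Q_y·3.3 − 1700·1.9 − (½·660.5·3)·2.1 + 2100 = 0 → Q_y = 3210.575/3.3 = 972.902 ≈ 972.9 N.
ΣF_y = 0: P_y + 972.902 − 1700 − ½·660.5·3 = 0 → P_y = 1718 N.
ΣF_x = 0: no horizontal applied forces, so P_x = 0.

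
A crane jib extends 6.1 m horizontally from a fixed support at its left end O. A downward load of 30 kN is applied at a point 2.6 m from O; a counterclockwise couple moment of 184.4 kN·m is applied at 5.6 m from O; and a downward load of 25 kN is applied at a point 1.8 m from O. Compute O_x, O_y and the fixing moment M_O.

O_x = 0, O_y = 55.00 kN, M_O = -61.40 kN·m

ΣF_x = 0: O_x = 0.
ΣF_y = 0: O_y − 30 − 25 = 0 → O_y = 55.00 kN.
ΣM about O: M_O − 30·2.6 + 184.4 − 25·1.8 = 0 → M_O = -61.40 kN·m.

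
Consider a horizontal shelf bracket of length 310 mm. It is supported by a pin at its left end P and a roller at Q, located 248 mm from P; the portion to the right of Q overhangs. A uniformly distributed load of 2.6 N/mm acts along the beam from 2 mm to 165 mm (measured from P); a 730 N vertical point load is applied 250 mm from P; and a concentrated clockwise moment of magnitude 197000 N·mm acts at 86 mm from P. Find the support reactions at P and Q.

P_x = 0, P_y = -519.1 N, Q_y = 1673 N

Resultant of the distributed load: 2.6 × 163 = 423.8 N at 83.5 mm from P.
Taking moments about P: Q_y·248 − (2.6·163)·83.5 − 730·250 − 197000 = 0 → Q_y = 414887.3/248 = 1672.93 ≈ 1673 N.
ΣF_y = 0: P_y + 1672.93 − 2.6·163 − 730 = 0 → P_y = -519.1 N.
ΣF_x = 0: no horizontal applied forces, so P_x = 0.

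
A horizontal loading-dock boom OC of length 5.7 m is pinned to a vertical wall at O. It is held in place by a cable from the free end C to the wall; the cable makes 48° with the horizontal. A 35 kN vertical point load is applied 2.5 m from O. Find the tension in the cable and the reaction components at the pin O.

ΣM about O: T·sin48°·5.7 − 35·2.5 = 0 → T = 87.5/(5.7·0.743145) = 20.6566 ≈ 20.66 kN.
ΣF_x = 0: O_x − T·cos48° = 0 → O_x = 20.6566 × 0.669131 = 13.82 kN.
ΣF_y = 0: O_y + T·sin48° − 35 = 0 → O_y = 35 − 20.6566 × 0.743145 = 19.65 kN.

T = 20.66 kN, O_x = 13.82 kN, O_y = 19.65 kN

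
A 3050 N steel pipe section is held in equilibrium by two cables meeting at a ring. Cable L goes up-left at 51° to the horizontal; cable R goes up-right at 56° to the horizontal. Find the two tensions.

ΣF_x = 0: −T_L·cos51° + T_R·cos56° = 0 → T_R = 1.12541·T_L.
ΣF_y = 0: T_L·sin51° + T_R·sin56° = 3050.
Substitute: T_L·(0.777146 + 1.12541·0.829038) = 3050 → T_L = 1783.47 ≈ 1783 N.
Then T_R = 1.12541 × 1783.47 = 2007 N.

T_L = 1783 N, T_R = 2007 N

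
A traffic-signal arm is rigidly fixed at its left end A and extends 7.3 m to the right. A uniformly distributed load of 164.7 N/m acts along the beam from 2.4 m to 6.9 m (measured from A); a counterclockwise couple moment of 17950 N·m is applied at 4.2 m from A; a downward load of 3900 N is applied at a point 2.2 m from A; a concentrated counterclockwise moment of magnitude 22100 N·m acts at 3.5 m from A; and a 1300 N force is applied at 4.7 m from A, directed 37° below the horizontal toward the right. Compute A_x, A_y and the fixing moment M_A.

A_x = -1038 N, A_y = 5424 N, M_A = -24350 N·m

Resultant of the distributed load: 164.7 × 4.5 = 741.15 N at 4.65 m from A.
ΣF_x = 0: A_x + 1300·cos37° = 0 → A_x = -1038 N.
ΣF_y = 0: A_y − 164.7·4.5 − 3900 − 1300·sin37° = 0 → A_y = 5424 N.
ΣM about A: M_A − (164.7·4.5)·4.65 + 17950 − 3900·2.2 + 22100 − 1300·sin37°·4.7 = 0 → M_A = -24350 N·m.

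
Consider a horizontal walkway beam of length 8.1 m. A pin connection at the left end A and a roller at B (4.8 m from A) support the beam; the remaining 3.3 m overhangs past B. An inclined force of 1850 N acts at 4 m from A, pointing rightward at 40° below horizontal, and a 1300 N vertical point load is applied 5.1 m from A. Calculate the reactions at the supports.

A_x = -1417 N, A_y = 116.9 N, B_y = 2372 N

ΣM about A: B_y·4.8 − 1850·sin40°·4 − 1300·5.1 = 0 → B_y = 11386.6/4.8 = 2372.21 ≈ 2372 N.
ΣF_y = 0: A_y + 2372.21 − 1850·sin40° − 1300 = 0 → A_y = 116.9 N.
ΣF_x = 0: A_x + 1850·cos40° = 0 → A_x = -1417 N.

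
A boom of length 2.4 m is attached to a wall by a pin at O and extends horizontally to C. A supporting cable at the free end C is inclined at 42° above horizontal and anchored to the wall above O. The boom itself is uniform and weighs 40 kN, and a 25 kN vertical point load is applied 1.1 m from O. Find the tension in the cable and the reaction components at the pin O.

ΣM about O: T·sin42°·2.4 − 40·1.2 − 25·1.1 = 0 → T = 75.5/(2.4·0.669131) = 47.0137 ≈ 47.01 kN.
ΣF_x = 0: O_x − T·cos42° = 0 → O_x = 47.0137 × 0.743145 = 34.94 kN.
ΣF_y = 0: O_y + T·sin42° − 40 − 25 = 0 → O_y = 65 − 47.0137 × 0.669131 = 33.54 kN.

T = 47.01 kN, O_x = 34.94 kN, O_y = 33.54 kN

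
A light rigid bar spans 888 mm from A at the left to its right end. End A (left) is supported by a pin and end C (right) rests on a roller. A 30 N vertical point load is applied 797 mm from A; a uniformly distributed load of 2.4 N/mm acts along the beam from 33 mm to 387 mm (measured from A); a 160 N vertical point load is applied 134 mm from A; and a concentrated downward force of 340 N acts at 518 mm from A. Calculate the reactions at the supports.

Resultant of the distributed load: 2.4 × 354 = 849.6 N at 210 mm from A.
ΣM about A: C_y·888 − 30·797 − (2.4·354)·210 − 160·134 − 340·518 = 0 → C_y = 399886/888 = 450.322 ≈ 450.3 N.
ΣF_y = 0: A_y + 450.322 − 30 − 2.4·354 − 160 − 340 = 0 → A_y = 929.3 N.
ΣF_x = 0: no horizontal applied forces, so A_x = 0.

A_x = 0, A_y = 929.3 N, C_y = 450.3 N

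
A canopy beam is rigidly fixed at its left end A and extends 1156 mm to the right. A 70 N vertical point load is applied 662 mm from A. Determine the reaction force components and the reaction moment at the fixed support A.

ΣF_x = 0: A_x = 0.
ΣF_y = 0: A_y − 70 = 0 → A_y = 70.00 N.
ΣM about A: M_A − 70·662 = 0 → M_A = 46340 N·mm.

A_x = 0, A_y = 70.00 N, M_A = 46340 N·mm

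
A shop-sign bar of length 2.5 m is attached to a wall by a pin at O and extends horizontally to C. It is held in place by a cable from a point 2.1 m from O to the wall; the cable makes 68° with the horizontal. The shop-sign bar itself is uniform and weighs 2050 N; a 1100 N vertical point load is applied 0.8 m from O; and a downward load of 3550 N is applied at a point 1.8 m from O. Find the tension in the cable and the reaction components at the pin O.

T = 5050 N, O_x = 1892 N, O_y = 2018 N

ΣM about O: T·sin68°·2.1 − 2050·1.25 − 1100·0.8 − 3550·1.8 = 0 → T = 9832.5/(2.1·0.927184) = 5049.85 ≈ 5050 N.
ΣF_x = 0: O_x − T·cos68° = 0 → O_x = 5049.85 × 0.374607 = 1892 N.
ΣF_y = 0: O_y + T·sin68° − 2050 − 1100 − 3550 = 0 → O_y = 6700 − 5049.85 × 0.927184 = 2018 N.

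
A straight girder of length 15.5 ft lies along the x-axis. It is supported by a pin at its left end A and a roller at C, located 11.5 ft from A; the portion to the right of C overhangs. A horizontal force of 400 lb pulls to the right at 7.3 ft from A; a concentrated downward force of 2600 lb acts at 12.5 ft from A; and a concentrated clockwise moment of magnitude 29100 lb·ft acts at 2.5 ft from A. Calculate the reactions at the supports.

Moments about A: C_y·11.5 − 2600·12.5 − 29100 = 0 → C_y = 61600/11.5 = 5356.52 ≈ 5357 lb.
ΣF_y = 0: A_y + 5356.52 − 2600 = 0 → A_y = -2757 lb.
ΣF_x = 0: A_x + 400 = 0 → A_x = -400.0 lb.

A_x = -400.0 lb, A_y = -2757 lb, C_y = 5357 lb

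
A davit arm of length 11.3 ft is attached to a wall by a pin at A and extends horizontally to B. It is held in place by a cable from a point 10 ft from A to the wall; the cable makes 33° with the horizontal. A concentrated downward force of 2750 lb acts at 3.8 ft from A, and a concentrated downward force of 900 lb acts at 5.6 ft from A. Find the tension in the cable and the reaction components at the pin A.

ΣM about A: T·sin33°·10 − 2750·3.8 − 900·5.6 = 0 → T = 15490/(10·0.544639) = 2844.09 ≈ 2844 lb.
ΣF_x = 0: A_x − T·cos33° = 0 → A_x = 2844.09 × 0.838671 = 2385 lb.
ΣF_y = 0: A_y + T·sin33° − 2750 − 900 = 0 → A_y = 3650 − 2844.09 × 0.544639 = 2101 lb.

T = 2844 lb, A_x = 2385 lb, A_y = 2101 lb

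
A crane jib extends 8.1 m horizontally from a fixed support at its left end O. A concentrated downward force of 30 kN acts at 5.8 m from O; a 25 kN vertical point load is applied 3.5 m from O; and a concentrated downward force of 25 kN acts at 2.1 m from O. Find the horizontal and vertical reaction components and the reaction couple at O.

O_x = 0, O_y = 80.00 kN, M_O = 314.0 kN·m

ΣF_x = 0: O_x = 0.
ΣF_y = 0: O_y − 30 − 25 − 25 = 0 → O_y = 80.00 kN.
ΣM about O: M_O − 30·5.8 − 25·3.5 − 25·2.1 = 0 → M_O = 314.0 kN·m.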